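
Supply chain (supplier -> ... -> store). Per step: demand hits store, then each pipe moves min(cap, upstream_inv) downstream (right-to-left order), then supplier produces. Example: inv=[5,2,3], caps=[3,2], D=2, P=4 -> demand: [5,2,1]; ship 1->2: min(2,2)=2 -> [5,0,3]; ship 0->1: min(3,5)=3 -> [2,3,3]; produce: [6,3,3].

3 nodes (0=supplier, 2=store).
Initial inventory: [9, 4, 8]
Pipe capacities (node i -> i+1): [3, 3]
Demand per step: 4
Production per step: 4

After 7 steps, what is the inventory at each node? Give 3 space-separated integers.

Step 1: demand=4,sold=4 ship[1->2]=3 ship[0->1]=3 prod=4 -> inv=[10 4 7]
Step 2: demand=4,sold=4 ship[1->2]=3 ship[0->1]=3 prod=4 -> inv=[11 4 6]
Step 3: demand=4,sold=4 ship[1->2]=3 ship[0->1]=3 prod=4 -> inv=[12 4 5]
Step 4: demand=4,sold=4 ship[1->2]=3 ship[0->1]=3 prod=4 -> inv=[13 4 4]
Step 5: demand=4,sold=4 ship[1->2]=3 ship[0->1]=3 prod=4 -> inv=[14 4 3]
Step 6: demand=4,sold=3 ship[1->2]=3 ship[0->1]=3 prod=4 -> inv=[15 4 3]
Step 7: demand=4,sold=3 ship[1->2]=3 ship[0->1]=3 prod=4 -> inv=[16 4 3]

16 4 3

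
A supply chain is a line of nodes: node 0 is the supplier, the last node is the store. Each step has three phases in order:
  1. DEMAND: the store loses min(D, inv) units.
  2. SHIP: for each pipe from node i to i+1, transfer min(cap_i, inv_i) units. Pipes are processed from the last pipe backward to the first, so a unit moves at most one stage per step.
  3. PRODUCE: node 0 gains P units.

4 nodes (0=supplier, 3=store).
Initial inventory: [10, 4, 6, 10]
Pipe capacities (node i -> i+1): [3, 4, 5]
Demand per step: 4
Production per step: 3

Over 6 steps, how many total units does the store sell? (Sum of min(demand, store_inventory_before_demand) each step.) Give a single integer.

Answer: 24

Derivation:
Step 1: sold=4 (running total=4) -> [10 3 5 11]
Step 2: sold=4 (running total=8) -> [10 3 3 12]
Step 3: sold=4 (running total=12) -> [10 3 3 11]
Step 4: sold=4 (running total=16) -> [10 3 3 10]
Step 5: sold=4 (running total=20) -> [10 3 3 9]
Step 6: sold=4 (running total=24) -> [10 3 3 8]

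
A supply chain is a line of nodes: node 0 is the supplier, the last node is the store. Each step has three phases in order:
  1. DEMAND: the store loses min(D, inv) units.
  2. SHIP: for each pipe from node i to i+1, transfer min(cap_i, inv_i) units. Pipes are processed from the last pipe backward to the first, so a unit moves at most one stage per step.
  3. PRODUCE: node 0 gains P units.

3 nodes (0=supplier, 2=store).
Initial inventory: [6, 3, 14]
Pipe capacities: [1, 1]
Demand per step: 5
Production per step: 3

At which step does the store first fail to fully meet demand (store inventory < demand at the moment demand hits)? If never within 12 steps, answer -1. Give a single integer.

Step 1: demand=5,sold=5 ship[1->2]=1 ship[0->1]=1 prod=3 -> [8 3 10]
Step 2: demand=5,sold=5 ship[1->2]=1 ship[0->1]=1 prod=3 -> [10 3 6]
Step 3: demand=5,sold=5 ship[1->2]=1 ship[0->1]=1 prod=3 -> [12 3 2]
Step 4: demand=5,sold=2 ship[1->2]=1 ship[0->1]=1 prod=3 -> [14 3 1]
Step 5: demand=5,sold=1 ship[1->2]=1 ship[0->1]=1 prod=3 -> [16 3 1]
Step 6: demand=5,sold=1 ship[1->2]=1 ship[0->1]=1 prod=3 -> [18 3 1]
Step 7: demand=5,sold=1 ship[1->2]=1 ship[0->1]=1 prod=3 -> [20 3 1]
Step 8: demand=5,sold=1 ship[1->2]=1 ship[0->1]=1 prod=3 -> [22 3 1]
Step 9: demand=5,sold=1 ship[1->2]=1 ship[0->1]=1 prod=3 -> [24 3 1]
Step 10: demand=5,sold=1 ship[1->2]=1 ship[0->1]=1 prod=3 -> [26 3 1]
Step 11: demand=5,sold=1 ship[1->2]=1 ship[0->1]=1 prod=3 -> [28 3 1]
Step 12: demand=5,sold=1 ship[1->2]=1 ship[0->1]=1 prod=3 -> [30 3 1]
First stockout at step 4

4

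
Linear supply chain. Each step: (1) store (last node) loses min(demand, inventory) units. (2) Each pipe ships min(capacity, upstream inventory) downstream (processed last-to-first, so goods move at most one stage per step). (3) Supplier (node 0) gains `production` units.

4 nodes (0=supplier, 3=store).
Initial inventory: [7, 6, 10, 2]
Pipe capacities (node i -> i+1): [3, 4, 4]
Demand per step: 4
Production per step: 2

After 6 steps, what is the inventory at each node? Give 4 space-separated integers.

Step 1: demand=4,sold=2 ship[2->3]=4 ship[1->2]=4 ship[0->1]=3 prod=2 -> inv=[6 5 10 4]
Step 2: demand=4,sold=4 ship[2->3]=4 ship[1->2]=4 ship[0->1]=3 prod=2 -> inv=[5 4 10 4]
Step 3: demand=4,sold=4 ship[2->3]=4 ship[1->2]=4 ship[0->1]=3 prod=2 -> inv=[4 3 10 4]
Step 4: demand=4,sold=4 ship[2->3]=4 ship[1->2]=3 ship[0->1]=3 prod=2 -> inv=[3 3 9 4]
Step 5: demand=4,sold=4 ship[2->3]=4 ship[1->2]=3 ship[0->1]=3 prod=2 -> inv=[2 3 8 4]
Step 6: demand=4,sold=4 ship[2->3]=4 ship[1->2]=3 ship[0->1]=2 prod=2 -> inv=[2 2 7 4]

2 2 7 4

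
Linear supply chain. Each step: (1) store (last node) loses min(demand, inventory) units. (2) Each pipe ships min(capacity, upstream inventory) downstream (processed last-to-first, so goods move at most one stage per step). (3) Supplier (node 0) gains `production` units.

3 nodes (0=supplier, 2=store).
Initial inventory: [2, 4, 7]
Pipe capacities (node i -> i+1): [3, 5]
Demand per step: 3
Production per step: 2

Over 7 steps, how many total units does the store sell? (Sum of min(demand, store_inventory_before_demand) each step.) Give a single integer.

Step 1: sold=3 (running total=3) -> [2 2 8]
Step 2: sold=3 (running total=6) -> [2 2 7]
Step 3: sold=3 (running total=9) -> [2 2 6]
Step 4: sold=3 (running total=12) -> [2 2 5]
Step 5: sold=3 (running total=15) -> [2 2 4]
Step 6: sold=3 (running total=18) -> [2 2 3]
Step 7: sold=3 (running total=21) -> [2 2 2]

Answer: 21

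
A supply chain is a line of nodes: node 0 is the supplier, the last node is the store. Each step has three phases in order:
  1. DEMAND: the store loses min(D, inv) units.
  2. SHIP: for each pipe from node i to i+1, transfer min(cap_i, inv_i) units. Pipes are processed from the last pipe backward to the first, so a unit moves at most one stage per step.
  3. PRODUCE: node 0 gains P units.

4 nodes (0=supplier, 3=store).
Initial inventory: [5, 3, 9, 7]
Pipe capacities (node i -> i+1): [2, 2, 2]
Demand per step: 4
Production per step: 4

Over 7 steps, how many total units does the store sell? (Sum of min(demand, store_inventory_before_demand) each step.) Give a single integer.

Answer: 19

Derivation:
Step 1: sold=4 (running total=4) -> [7 3 9 5]
Step 2: sold=4 (running total=8) -> [9 3 9 3]
Step 3: sold=3 (running total=11) -> [11 3 9 2]
Step 4: sold=2 (running total=13) -> [13 3 9 2]
Step 5: sold=2 (running total=15) -> [15 3 9 2]
Step 6: sold=2 (running total=17) -> [17 3 9 2]
Step 7: sold=2 (running total=19) -> [19 3 9 2]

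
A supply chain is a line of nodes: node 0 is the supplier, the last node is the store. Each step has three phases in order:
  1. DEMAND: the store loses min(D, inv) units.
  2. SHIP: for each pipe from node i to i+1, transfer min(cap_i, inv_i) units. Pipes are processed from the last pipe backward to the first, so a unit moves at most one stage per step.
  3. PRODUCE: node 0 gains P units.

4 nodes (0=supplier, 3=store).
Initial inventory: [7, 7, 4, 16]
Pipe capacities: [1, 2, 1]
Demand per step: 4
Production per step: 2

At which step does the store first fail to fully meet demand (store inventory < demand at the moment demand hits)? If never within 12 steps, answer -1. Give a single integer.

Step 1: demand=4,sold=4 ship[2->3]=1 ship[1->2]=2 ship[0->1]=1 prod=2 -> [8 6 5 13]
Step 2: demand=4,sold=4 ship[2->3]=1 ship[1->2]=2 ship[0->1]=1 prod=2 -> [9 5 6 10]
Step 3: demand=4,sold=4 ship[2->3]=1 ship[1->2]=2 ship[0->1]=1 prod=2 -> [10 4 7 7]
Step 4: demand=4,sold=4 ship[2->3]=1 ship[1->2]=2 ship[0->1]=1 prod=2 -> [11 3 8 4]
Step 5: demand=4,sold=4 ship[2->3]=1 ship[1->2]=2 ship[0->1]=1 prod=2 -> [12 2 9 1]
Step 6: demand=4,sold=1 ship[2->3]=1 ship[1->2]=2 ship[0->1]=1 prod=2 -> [13 1 10 1]
Step 7: demand=4,sold=1 ship[2->3]=1 ship[1->2]=1 ship[0->1]=1 prod=2 -> [14 1 10 1]
Step 8: demand=4,sold=1 ship[2->3]=1 ship[1->2]=1 ship[0->1]=1 prod=2 -> [15 1 10 1]
Step 9: demand=4,sold=1 ship[2->3]=1 ship[1->2]=1 ship[0->1]=1 prod=2 -> [16 1 10 1]
Step 10: demand=4,sold=1 ship[2->3]=1 ship[1->2]=1 ship[0->1]=1 prod=2 -> [17 1 10 1]
Step 11: demand=4,sold=1 ship[2->3]=1 ship[1->2]=1 ship[0->1]=1 prod=2 -> [18 1 10 1]
Step 12: demand=4,sold=1 ship[2->3]=1 ship[1->2]=1 ship[0->1]=1 prod=2 -> [19 1 10 1]
First stockout at step 6

6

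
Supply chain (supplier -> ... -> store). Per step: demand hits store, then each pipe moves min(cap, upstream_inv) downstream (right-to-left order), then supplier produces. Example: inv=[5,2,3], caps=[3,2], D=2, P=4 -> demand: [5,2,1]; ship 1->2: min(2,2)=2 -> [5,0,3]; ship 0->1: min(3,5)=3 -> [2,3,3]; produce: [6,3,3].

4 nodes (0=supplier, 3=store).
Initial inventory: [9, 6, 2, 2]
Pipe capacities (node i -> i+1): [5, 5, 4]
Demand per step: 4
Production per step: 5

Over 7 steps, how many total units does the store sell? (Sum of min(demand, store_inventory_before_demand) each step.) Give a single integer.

Step 1: sold=2 (running total=2) -> [9 6 5 2]
Step 2: sold=2 (running total=4) -> [9 6 6 4]
Step 3: sold=4 (running total=8) -> [9 6 7 4]
Step 4: sold=4 (running total=12) -> [9 6 8 4]
Step 5: sold=4 (running total=16) -> [9 6 9 4]
Step 6: sold=4 (running total=20) -> [9 6 10 4]
Step 7: sold=4 (running total=24) -> [9 6 11 4]

Answer: 24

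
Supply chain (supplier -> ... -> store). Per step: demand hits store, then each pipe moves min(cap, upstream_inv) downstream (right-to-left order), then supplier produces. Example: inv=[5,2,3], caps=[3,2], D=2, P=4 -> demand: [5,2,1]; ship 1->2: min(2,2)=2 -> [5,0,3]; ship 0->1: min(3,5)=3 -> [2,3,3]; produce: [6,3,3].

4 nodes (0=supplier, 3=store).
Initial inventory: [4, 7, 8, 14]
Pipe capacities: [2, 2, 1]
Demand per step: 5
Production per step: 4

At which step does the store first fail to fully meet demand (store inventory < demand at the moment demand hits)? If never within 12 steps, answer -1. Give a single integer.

Step 1: demand=5,sold=5 ship[2->3]=1 ship[1->2]=2 ship[0->1]=2 prod=4 -> [6 7 9 10]
Step 2: demand=5,sold=5 ship[2->3]=1 ship[1->2]=2 ship[0->1]=2 prod=4 -> [8 7 10 6]
Step 3: demand=5,sold=5 ship[2->3]=1 ship[1->2]=2 ship[0->1]=2 prod=4 -> [10 7 11 2]
Step 4: demand=5,sold=2 ship[2->3]=1 ship[1->2]=2 ship[0->1]=2 prod=4 -> [12 7 12 1]
Step 5: demand=5,sold=1 ship[2->3]=1 ship[1->2]=2 ship[0->1]=2 prod=4 -> [14 7 13 1]
Step 6: demand=5,sold=1 ship[2->3]=1 ship[1->2]=2 ship[0->1]=2 prod=4 -> [16 7 14 1]
Step 7: demand=5,sold=1 ship[2->3]=1 ship[1->2]=2 ship[0->1]=2 prod=4 -> [18 7 15 1]
Step 8: demand=5,sold=1 ship[2->3]=1 ship[1->2]=2 ship[0->1]=2 prod=4 -> [20 7 16 1]
Step 9: demand=5,sold=1 ship[2->3]=1 ship[1->2]=2 ship[0->1]=2 prod=4 -> [22 7 17 1]
Step 10: demand=5,sold=1 ship[2->3]=1 ship[1->2]=2 ship[0->1]=2 prod=4 -> [24 7 18 1]
Step 11: demand=5,sold=1 ship[2->3]=1 ship[1->2]=2 ship[0->1]=2 prod=4 -> [26 7 19 1]
Step 12: demand=5,sold=1 ship[2->3]=1 ship[1->2]=2 ship[0->1]=2 prod=4 -> [28 7 20 1]
First stockout at step 4

4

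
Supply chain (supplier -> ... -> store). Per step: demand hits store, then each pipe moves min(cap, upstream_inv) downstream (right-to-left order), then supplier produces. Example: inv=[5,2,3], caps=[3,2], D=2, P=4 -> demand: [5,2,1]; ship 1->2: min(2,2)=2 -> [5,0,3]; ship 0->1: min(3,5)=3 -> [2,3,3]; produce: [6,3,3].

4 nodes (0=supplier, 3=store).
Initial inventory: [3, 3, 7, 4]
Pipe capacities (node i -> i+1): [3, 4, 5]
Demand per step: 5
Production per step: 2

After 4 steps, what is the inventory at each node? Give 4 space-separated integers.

Step 1: demand=5,sold=4 ship[2->3]=5 ship[1->2]=3 ship[0->1]=3 prod=2 -> inv=[2 3 5 5]
Step 2: demand=5,sold=5 ship[2->3]=5 ship[1->2]=3 ship[0->1]=2 prod=2 -> inv=[2 2 3 5]
Step 3: demand=5,sold=5 ship[2->3]=3 ship[1->2]=2 ship[0->1]=2 prod=2 -> inv=[2 2 2 3]
Step 4: demand=5,sold=3 ship[2->3]=2 ship[1->2]=2 ship[0->1]=2 prod=2 -> inv=[2 2 2 2]

2 2 2 2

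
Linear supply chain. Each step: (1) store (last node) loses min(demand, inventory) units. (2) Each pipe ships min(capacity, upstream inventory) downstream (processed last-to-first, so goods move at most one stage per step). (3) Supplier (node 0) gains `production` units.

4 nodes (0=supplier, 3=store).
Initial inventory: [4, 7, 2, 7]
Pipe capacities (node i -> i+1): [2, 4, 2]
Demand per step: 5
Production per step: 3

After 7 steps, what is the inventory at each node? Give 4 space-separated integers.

Step 1: demand=5,sold=5 ship[2->3]=2 ship[1->2]=4 ship[0->1]=2 prod=3 -> inv=[5 5 4 4]
Step 2: demand=5,sold=4 ship[2->3]=2 ship[1->2]=4 ship[0->1]=2 prod=3 -> inv=[6 3 6 2]
Step 3: demand=5,sold=2 ship[2->3]=2 ship[1->2]=3 ship[0->1]=2 prod=3 -> inv=[7 2 7 2]
Step 4: demand=5,sold=2 ship[2->3]=2 ship[1->2]=2 ship[0->1]=2 prod=3 -> inv=[8 2 7 2]
Step 5: demand=5,sold=2 ship[2->3]=2 ship[1->2]=2 ship[0->1]=2 prod=3 -> inv=[9 2 7 2]
Step 6: demand=5,sold=2 ship[2->3]=2 ship[1->2]=2 ship[0->1]=2 prod=3 -> inv=[10 2 7 2]
Step 7: demand=5,sold=2 ship[2->3]=2 ship[1->2]=2 ship[0->1]=2 prod=3 -> inv=[11 2 7 2]

11 2 7 2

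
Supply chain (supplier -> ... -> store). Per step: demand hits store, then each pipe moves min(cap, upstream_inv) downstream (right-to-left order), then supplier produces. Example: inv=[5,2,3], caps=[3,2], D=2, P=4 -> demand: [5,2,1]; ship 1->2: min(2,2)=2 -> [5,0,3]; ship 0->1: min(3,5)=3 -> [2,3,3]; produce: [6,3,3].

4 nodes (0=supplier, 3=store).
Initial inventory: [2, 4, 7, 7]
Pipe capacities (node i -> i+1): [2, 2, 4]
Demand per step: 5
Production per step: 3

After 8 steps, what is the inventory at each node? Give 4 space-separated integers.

Step 1: demand=5,sold=5 ship[2->3]=4 ship[1->2]=2 ship[0->1]=2 prod=3 -> inv=[3 4 5 6]
Step 2: demand=5,sold=5 ship[2->3]=4 ship[1->2]=2 ship[0->1]=2 prod=3 -> inv=[4 4 3 5]
Step 3: demand=5,sold=5 ship[2->3]=3 ship[1->2]=2 ship[0->1]=2 prod=3 -> inv=[5 4 2 3]
Step 4: demand=5,sold=3 ship[2->3]=2 ship[1->2]=2 ship[0->1]=2 prod=3 -> inv=[6 4 2 2]
Step 5: demand=5,sold=2 ship[2->3]=2 ship[1->2]=2 ship[0->1]=2 prod=3 -> inv=[7 4 2 2]
Step 6: demand=5,sold=2 ship[2->3]=2 ship[1->2]=2 ship[0->1]=2 prod=3 -> inv=[8 4 2 2]
Step 7: demand=5,sold=2 ship[2->3]=2 ship[1->2]=2 ship[0->1]=2 prod=3 -> inv=[9 4 2 2]
Step 8: demand=5,sold=2 ship[2->3]=2 ship[1->2]=2 ship[0->1]=2 prod=3 -> inv=[10 4 2 2]

10 4 2 2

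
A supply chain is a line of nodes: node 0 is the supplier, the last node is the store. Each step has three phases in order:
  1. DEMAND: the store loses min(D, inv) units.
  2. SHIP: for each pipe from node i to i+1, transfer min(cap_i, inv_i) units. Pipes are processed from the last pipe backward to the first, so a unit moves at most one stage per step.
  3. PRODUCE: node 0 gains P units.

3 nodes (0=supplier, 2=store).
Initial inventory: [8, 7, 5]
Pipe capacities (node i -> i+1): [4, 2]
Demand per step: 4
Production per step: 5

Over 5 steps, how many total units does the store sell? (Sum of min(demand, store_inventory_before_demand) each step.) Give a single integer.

Answer: 13

Derivation:
Step 1: sold=4 (running total=4) -> [9 9 3]
Step 2: sold=3 (running total=7) -> [10 11 2]
Step 3: sold=2 (running total=9) -> [11 13 2]
Step 4: sold=2 (running total=11) -> [12 15 2]
Step 5: sold=2 (running total=13) -> [13 17 2]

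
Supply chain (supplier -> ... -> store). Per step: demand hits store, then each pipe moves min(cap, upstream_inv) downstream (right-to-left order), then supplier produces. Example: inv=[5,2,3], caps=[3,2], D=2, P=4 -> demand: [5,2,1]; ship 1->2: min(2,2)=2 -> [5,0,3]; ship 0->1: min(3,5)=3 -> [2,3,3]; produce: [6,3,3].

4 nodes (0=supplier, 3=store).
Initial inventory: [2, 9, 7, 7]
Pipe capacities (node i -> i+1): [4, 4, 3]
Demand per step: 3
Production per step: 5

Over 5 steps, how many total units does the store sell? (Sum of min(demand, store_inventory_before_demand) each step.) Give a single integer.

Answer: 15

Derivation:
Step 1: sold=3 (running total=3) -> [5 7 8 7]
Step 2: sold=3 (running total=6) -> [6 7 9 7]
Step 3: sold=3 (running total=9) -> [7 7 10 7]
Step 4: sold=3 (running total=12) -> [8 7 11 7]
Step 5: sold=3 (running total=15) -> [9 7 12 7]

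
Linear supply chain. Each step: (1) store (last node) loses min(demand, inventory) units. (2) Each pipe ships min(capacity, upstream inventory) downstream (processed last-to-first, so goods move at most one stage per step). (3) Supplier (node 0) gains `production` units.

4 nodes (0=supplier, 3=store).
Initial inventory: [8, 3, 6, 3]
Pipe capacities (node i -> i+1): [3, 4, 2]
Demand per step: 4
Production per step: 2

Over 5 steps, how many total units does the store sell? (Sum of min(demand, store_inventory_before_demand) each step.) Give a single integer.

Answer: 11

Derivation:
Step 1: sold=3 (running total=3) -> [7 3 7 2]
Step 2: sold=2 (running total=5) -> [6 3 8 2]
Step 3: sold=2 (running total=7) -> [5 3 9 2]
Step 4: sold=2 (running total=9) -> [4 3 10 2]
Step 5: sold=2 (running total=11) -> [3 3 11 2]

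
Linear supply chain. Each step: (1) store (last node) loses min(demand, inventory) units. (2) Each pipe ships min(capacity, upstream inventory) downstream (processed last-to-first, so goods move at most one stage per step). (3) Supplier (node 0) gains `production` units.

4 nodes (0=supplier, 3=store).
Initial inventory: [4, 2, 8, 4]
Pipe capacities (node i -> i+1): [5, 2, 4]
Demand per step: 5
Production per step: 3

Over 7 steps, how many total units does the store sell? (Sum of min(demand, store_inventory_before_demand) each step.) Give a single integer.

Answer: 22

Derivation:
Step 1: sold=4 (running total=4) -> [3 4 6 4]
Step 2: sold=4 (running total=8) -> [3 5 4 4]
Step 3: sold=4 (running total=12) -> [3 6 2 4]
Step 4: sold=4 (running total=16) -> [3 7 2 2]
Step 5: sold=2 (running total=18) -> [3 8 2 2]
Step 6: sold=2 (running total=20) -> [3 9 2 2]
Step 7: sold=2 (running total=22) -> [3 10 2 2]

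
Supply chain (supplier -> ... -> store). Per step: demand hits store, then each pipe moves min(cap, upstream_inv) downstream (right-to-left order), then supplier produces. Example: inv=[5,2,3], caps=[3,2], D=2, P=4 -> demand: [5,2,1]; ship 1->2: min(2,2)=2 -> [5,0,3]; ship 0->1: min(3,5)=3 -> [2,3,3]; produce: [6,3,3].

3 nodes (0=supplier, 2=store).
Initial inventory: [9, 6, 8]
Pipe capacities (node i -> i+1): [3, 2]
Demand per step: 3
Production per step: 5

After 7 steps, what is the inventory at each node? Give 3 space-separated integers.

Step 1: demand=3,sold=3 ship[1->2]=2 ship[0->1]=3 prod=5 -> inv=[11 7 7]
Step 2: demand=3,sold=3 ship[1->2]=2 ship[0->1]=3 prod=5 -> inv=[13 8 6]
Step 3: demand=3,sold=3 ship[1->2]=2 ship[0->1]=3 prod=5 -> inv=[15 9 5]
Step 4: demand=3,sold=3 ship[1->2]=2 ship[0->1]=3 prod=5 -> inv=[17 10 4]
Step 5: demand=3,sold=3 ship[1->2]=2 ship[0->1]=3 prod=5 -> inv=[19 11 3]
Step 6: demand=3,sold=3 ship[1->2]=2 ship[0->1]=3 prod=5 -> inv=[21 12 2]
Step 7: demand=3,sold=2 ship[1->2]=2 ship[0->1]=3 prod=5 -> inv=[23 13 2]

23 13 2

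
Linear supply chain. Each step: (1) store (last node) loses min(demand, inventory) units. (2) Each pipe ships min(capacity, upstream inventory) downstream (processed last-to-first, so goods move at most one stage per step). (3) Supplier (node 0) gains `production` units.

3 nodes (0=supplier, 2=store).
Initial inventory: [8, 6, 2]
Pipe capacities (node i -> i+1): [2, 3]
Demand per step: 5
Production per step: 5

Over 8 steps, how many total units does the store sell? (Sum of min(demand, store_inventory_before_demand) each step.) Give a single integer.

Answer: 20

Derivation:
Step 1: sold=2 (running total=2) -> [11 5 3]
Step 2: sold=3 (running total=5) -> [14 4 3]
Step 3: sold=3 (running total=8) -> [17 3 3]
Step 4: sold=3 (running total=11) -> [20 2 3]
Step 5: sold=3 (running total=14) -> [23 2 2]
Step 6: sold=2 (running total=16) -> [26 2 2]
Step 7: sold=2 (running total=18) -> [29 2 2]
Step 8: sold=2 (running total=20) -> [32 2 2]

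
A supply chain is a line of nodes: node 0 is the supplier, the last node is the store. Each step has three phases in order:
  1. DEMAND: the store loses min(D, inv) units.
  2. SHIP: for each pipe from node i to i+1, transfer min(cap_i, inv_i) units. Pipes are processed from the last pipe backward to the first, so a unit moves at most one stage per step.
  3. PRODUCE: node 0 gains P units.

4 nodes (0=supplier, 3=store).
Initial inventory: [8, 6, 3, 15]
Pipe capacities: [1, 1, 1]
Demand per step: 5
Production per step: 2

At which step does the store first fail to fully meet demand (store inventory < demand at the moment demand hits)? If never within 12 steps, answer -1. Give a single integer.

Step 1: demand=5,sold=5 ship[2->3]=1 ship[1->2]=1 ship[0->1]=1 prod=2 -> [9 6 3 11]
Step 2: demand=5,sold=5 ship[2->3]=1 ship[1->2]=1 ship[0->1]=1 prod=2 -> [10 6 3 7]
Step 3: demand=5,sold=5 ship[2->3]=1 ship[1->2]=1 ship[0->1]=1 prod=2 -> [11 6 3 3]
Step 4: demand=5,sold=3 ship[2->3]=1 ship[1->2]=1 ship[0->1]=1 prod=2 -> [12 6 3 1]
Step 5: demand=5,sold=1 ship[2->3]=1 ship[1->2]=1 ship[0->1]=1 prod=2 -> [13 6 3 1]
Step 6: demand=5,sold=1 ship[2->3]=1 ship[1->2]=1 ship[0->1]=1 prod=2 -> [14 6 3 1]
Step 7: demand=5,sold=1 ship[2->3]=1 ship[1->2]=1 ship[0->1]=1 prod=2 -> [15 6 3 1]
Step 8: demand=5,sold=1 ship[2->3]=1 ship[1->2]=1 ship[0->1]=1 prod=2 -> [16 6 3 1]
Step 9: demand=5,sold=1 ship[2->3]=1 ship[1->2]=1 ship[0->1]=1 prod=2 -> [17 6 3 1]
Step 10: demand=5,sold=1 ship[2->3]=1 ship[1->2]=1 ship[0->1]=1 prod=2 -> [18 6 3 1]
Step 11: demand=5,sold=1 ship[2->3]=1 ship[1->2]=1 ship[0->1]=1 prod=2 -> [19 6 3 1]
Step 12: demand=5,sold=1 ship[2->3]=1 ship[1->2]=1 ship[0->1]=1 prod=2 -> [20 6 3 1]
First stockout at step 4

4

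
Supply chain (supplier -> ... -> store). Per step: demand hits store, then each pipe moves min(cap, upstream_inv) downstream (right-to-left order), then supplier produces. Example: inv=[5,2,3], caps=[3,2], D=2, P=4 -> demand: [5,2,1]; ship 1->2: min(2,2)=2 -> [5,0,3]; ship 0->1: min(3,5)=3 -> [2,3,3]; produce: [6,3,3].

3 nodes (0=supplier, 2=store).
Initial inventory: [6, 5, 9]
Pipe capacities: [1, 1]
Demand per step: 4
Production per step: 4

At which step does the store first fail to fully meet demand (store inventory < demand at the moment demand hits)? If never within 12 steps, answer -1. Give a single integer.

Step 1: demand=4,sold=4 ship[1->2]=1 ship[0->1]=1 prod=4 -> [9 5 6]
Step 2: demand=4,sold=4 ship[1->2]=1 ship[0->1]=1 prod=4 -> [12 5 3]
Step 3: demand=4,sold=3 ship[1->2]=1 ship[0->1]=1 prod=4 -> [15 5 1]
Step 4: demand=4,sold=1 ship[1->2]=1 ship[0->1]=1 prod=4 -> [18 5 1]
Step 5: demand=4,sold=1 ship[1->2]=1 ship[0->1]=1 prod=4 -> [21 5 1]
Step 6: demand=4,sold=1 ship[1->2]=1 ship[0->1]=1 prod=4 -> [24 5 1]
Step 7: demand=4,sold=1 ship[1->2]=1 ship[0->1]=1 prod=4 -> [27 5 1]
Step 8: demand=4,sold=1 ship[1->2]=1 ship[0->1]=1 prod=4 -> [30 5 1]
Step 9: demand=4,sold=1 ship[1->2]=1 ship[0->1]=1 prod=4 -> [33 5 1]
Step 10: demand=4,sold=1 ship[1->2]=1 ship[0->1]=1 prod=4 -> [36 5 1]
Step 11: demand=4,sold=1 ship[1->2]=1 ship[0->1]=1 prod=4 -> [39 5 1]
Step 12: demand=4,sold=1 ship[1->2]=1 ship[0->1]=1 prod=4 -> [42 5 1]
First stockout at step 3

3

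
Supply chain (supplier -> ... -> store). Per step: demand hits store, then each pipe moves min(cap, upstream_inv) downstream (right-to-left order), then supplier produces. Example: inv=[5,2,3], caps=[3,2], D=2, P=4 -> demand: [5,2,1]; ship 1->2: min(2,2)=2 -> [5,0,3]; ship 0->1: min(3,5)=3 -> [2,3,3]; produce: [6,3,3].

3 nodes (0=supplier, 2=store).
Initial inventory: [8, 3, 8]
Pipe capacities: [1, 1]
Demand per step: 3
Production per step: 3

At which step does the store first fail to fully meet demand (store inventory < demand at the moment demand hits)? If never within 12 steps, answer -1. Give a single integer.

Step 1: demand=3,sold=3 ship[1->2]=1 ship[0->1]=1 prod=3 -> [10 3 6]
Step 2: demand=3,sold=3 ship[1->2]=1 ship[0->1]=1 prod=3 -> [12 3 4]
Step 3: demand=3,sold=3 ship[1->2]=1 ship[0->1]=1 prod=3 -> [14 3 2]
Step 4: demand=3,sold=2 ship[1->2]=1 ship[0->1]=1 prod=3 -> [16 3 1]
Step 5: demand=3,sold=1 ship[1->2]=1 ship[0->1]=1 prod=3 -> [18 3 1]
Step 6: demand=3,sold=1 ship[1->2]=1 ship[0->1]=1 prod=3 -> [20 3 1]
Step 7: demand=3,sold=1 ship[1->2]=1 ship[0->1]=1 prod=3 -> [22 3 1]
Step 8: demand=3,sold=1 ship[1->2]=1 ship[0->1]=1 prod=3 -> [24 3 1]
Step 9: demand=3,sold=1 ship[1->2]=1 ship[0->1]=1 prod=3 -> [26 3 1]
Step 10: demand=3,sold=1 ship[1->2]=1 ship[0->1]=1 prod=3 -> [28 3 1]
Step 11: demand=3,sold=1 ship[1->2]=1 ship[0->1]=1 prod=3 -> [30 3 1]
Step 12: demand=3,sold=1 ship[1->2]=1 ship[0->1]=1 prod=3 -> [32 3 1]
First stockout at step 4

4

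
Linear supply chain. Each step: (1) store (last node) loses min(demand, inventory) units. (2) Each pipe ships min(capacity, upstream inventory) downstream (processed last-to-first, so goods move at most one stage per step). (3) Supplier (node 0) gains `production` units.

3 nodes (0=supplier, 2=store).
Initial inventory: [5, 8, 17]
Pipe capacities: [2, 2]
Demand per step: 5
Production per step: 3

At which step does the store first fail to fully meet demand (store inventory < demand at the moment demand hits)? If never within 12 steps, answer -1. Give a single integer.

Step 1: demand=5,sold=5 ship[1->2]=2 ship[0->1]=2 prod=3 -> [6 8 14]
Step 2: demand=5,sold=5 ship[1->2]=2 ship[0->1]=2 prod=3 -> [7 8 11]
Step 3: demand=5,sold=5 ship[1->2]=2 ship[0->1]=2 prod=3 -> [8 8 8]
Step 4: demand=5,sold=5 ship[1->2]=2 ship[0->1]=2 prod=3 -> [9 8 5]
Step 5: demand=5,sold=5 ship[1->2]=2 ship[0->1]=2 prod=3 -> [10 8 2]
Step 6: demand=5,sold=2 ship[1->2]=2 ship[0->1]=2 prod=3 -> [11 8 2]
Step 7: demand=5,sold=2 ship[1->2]=2 ship[0->1]=2 prod=3 -> [12 8 2]
Step 8: demand=5,sold=2 ship[1->2]=2 ship[0->1]=2 prod=3 -> [13 8 2]
Step 9: demand=5,sold=2 ship[1->2]=2 ship[0->1]=2 prod=3 -> [14 8 2]
Step 10: demand=5,sold=2 ship[1->2]=2 ship[0->1]=2 prod=3 -> [15 8 2]
Step 11: demand=5,sold=2 ship[1->2]=2 ship[0->1]=2 prod=3 -> [16 8 2]
Step 12: demand=5,sold=2 ship[1->2]=2 ship[0->1]=2 prod=3 -> [17 8 2]
First stockout at step 6

6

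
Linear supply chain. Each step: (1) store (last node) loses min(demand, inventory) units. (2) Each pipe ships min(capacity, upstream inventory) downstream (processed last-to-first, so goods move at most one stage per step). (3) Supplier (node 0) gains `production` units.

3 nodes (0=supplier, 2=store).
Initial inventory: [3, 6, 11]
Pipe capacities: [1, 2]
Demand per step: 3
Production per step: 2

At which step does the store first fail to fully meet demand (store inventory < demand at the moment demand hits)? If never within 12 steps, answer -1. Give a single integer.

Step 1: demand=3,sold=3 ship[1->2]=2 ship[0->1]=1 prod=2 -> [4 5 10]
Step 2: demand=3,sold=3 ship[1->2]=2 ship[0->1]=1 prod=2 -> [5 4 9]
Step 3: demand=3,sold=3 ship[1->2]=2 ship[0->1]=1 prod=2 -> [6 3 8]
Step 4: demand=3,sold=3 ship[1->2]=2 ship[0->1]=1 prod=2 -> [7 2 7]
Step 5: demand=3,sold=3 ship[1->2]=2 ship[0->1]=1 prod=2 -> [8 1 6]
Step 6: demand=3,sold=3 ship[1->2]=1 ship[0->1]=1 prod=2 -> [9 1 4]
Step 7: demand=3,sold=3 ship[1->2]=1 ship[0->1]=1 prod=2 -> [10 1 2]
Step 8: demand=3,sold=2 ship[1->2]=1 ship[0->1]=1 prod=2 -> [11 1 1]
Step 9: demand=3,sold=1 ship[1->2]=1 ship[0->1]=1 prod=2 -> [12 1 1]
Step 10: demand=3,sold=1 ship[1->2]=1 ship[0->1]=1 prod=2 -> [13 1 1]
Step 11: demand=3,sold=1 ship[1->2]=1 ship[0->1]=1 prod=2 -> [14 1 1]
Step 12: demand=3,sold=1 ship[1->2]=1 ship[0->1]=1 prod=2 -> [15 1 1]
First stockout at step 8

8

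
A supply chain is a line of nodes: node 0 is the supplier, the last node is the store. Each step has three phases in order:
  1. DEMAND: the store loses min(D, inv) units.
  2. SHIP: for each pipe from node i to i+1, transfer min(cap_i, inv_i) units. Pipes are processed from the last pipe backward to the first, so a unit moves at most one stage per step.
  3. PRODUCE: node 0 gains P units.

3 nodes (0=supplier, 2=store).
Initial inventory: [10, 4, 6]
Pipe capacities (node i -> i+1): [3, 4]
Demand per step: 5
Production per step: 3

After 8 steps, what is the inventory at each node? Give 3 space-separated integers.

Step 1: demand=5,sold=5 ship[1->2]=4 ship[0->1]=3 prod=3 -> inv=[10 3 5]
Step 2: demand=5,sold=5 ship[1->2]=3 ship[0->1]=3 prod=3 -> inv=[10 3 3]
Step 3: demand=5,sold=3 ship[1->2]=3 ship[0->1]=3 prod=3 -> inv=[10 3 3]
Step 4: demand=5,sold=3 ship[1->2]=3 ship[0->1]=3 prod=3 -> inv=[10 3 3]
Step 5: demand=5,sold=3 ship[1->2]=3 ship[0->1]=3 prod=3 -> inv=[10 3 3]
Step 6: demand=5,sold=3 ship[1->2]=3 ship[0->1]=3 prod=3 -> inv=[10 3 3]
Step 7: demand=5,sold=3 ship[1->2]=3 ship[0->1]=3 prod=3 -> inv=[10 3 3]
Step 8: demand=5,sold=3 ship[1->2]=3 ship[0->1]=3 prod=3 -> inv=[10 3 3]

10 3 3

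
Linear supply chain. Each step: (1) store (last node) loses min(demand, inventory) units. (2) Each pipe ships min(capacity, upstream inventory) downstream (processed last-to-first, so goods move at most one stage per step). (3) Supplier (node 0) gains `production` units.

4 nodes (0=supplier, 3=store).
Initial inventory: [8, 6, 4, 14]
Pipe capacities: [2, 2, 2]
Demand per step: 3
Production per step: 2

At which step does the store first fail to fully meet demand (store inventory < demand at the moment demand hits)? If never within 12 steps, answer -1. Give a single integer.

Step 1: demand=3,sold=3 ship[2->3]=2 ship[1->2]=2 ship[0->1]=2 prod=2 -> [8 6 4 13]
Step 2: demand=3,sold=3 ship[2->3]=2 ship[1->2]=2 ship[0->1]=2 prod=2 -> [8 6 4 12]
Step 3: demand=3,sold=3 ship[2->3]=2 ship[1->2]=2 ship[0->1]=2 prod=2 -> [8 6 4 11]
Step 4: demand=3,sold=3 ship[2->3]=2 ship[1->2]=2 ship[0->1]=2 prod=2 -> [8 6 4 10]
Step 5: demand=3,sold=3 ship[2->3]=2 ship[1->2]=2 ship[0->1]=2 prod=2 -> [8 6 4 9]
Step 6: demand=3,sold=3 ship[2->3]=2 ship[1->2]=2 ship[0->1]=2 prod=2 -> [8 6 4 8]
Step 7: demand=3,sold=3 ship[2->3]=2 ship[1->2]=2 ship[0->1]=2 prod=2 -> [8 6 4 7]
Step 8: demand=3,sold=3 ship[2->3]=2 ship[1->2]=2 ship[0->1]=2 prod=2 -> [8 6 4 6]
Step 9: demand=3,sold=3 ship[2->3]=2 ship[1->2]=2 ship[0->1]=2 prod=2 -> [8 6 4 5]
Step 10: demand=3,sold=3 ship[2->3]=2 ship[1->2]=2 ship[0->1]=2 prod=2 -> [8 6 4 4]
Step 11: demand=3,sold=3 ship[2->3]=2 ship[1->2]=2 ship[0->1]=2 prod=2 -> [8 6 4 3]
Step 12: demand=3,sold=3 ship[2->3]=2 ship[1->2]=2 ship[0->1]=2 prod=2 -> [8 6 4 2]
No stockout in 12 steps

-1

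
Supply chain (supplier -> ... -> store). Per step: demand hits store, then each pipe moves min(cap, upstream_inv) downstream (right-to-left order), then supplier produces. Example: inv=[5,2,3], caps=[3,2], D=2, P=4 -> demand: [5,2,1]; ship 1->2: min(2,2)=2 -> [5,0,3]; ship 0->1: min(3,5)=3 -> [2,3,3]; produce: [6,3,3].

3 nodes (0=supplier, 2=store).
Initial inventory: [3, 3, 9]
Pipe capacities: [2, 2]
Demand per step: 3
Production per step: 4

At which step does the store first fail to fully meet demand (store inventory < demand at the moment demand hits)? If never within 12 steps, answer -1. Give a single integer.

Step 1: demand=3,sold=3 ship[1->2]=2 ship[0->1]=2 prod=4 -> [5 3 8]
Step 2: demand=3,sold=3 ship[1->2]=2 ship[0->1]=2 prod=4 -> [7 3 7]
Step 3: demand=3,sold=3 ship[1->2]=2 ship[0->1]=2 prod=4 -> [9 3 6]
Step 4: demand=3,sold=3 ship[1->2]=2 ship[0->1]=2 prod=4 -> [11 3 5]
Step 5: demand=3,sold=3 ship[1->2]=2 ship[0->1]=2 prod=4 -> [13 3 4]
Step 6: demand=3,sold=3 ship[1->2]=2 ship[0->1]=2 prod=4 -> [15 3 3]
Step 7: demand=3,sold=3 ship[1->2]=2 ship[0->1]=2 prod=4 -> [17 3 2]
Step 8: demand=3,sold=2 ship[1->2]=2 ship[0->1]=2 prod=4 -> [19 3 2]
Step 9: demand=3,sold=2 ship[1->2]=2 ship[0->1]=2 prod=4 -> [21 3 2]
Step 10: demand=3,sold=2 ship[1->2]=2 ship[0->1]=2 prod=4 -> [23 3 2]
Step 11: demand=3,sold=2 ship[1->2]=2 ship[0->1]=2 prod=4 -> [25 3 2]
Step 12: demand=3,sold=2 ship[1->2]=2 ship[0->1]=2 prod=4 -> [27 3 2]
First stockout at step 8

8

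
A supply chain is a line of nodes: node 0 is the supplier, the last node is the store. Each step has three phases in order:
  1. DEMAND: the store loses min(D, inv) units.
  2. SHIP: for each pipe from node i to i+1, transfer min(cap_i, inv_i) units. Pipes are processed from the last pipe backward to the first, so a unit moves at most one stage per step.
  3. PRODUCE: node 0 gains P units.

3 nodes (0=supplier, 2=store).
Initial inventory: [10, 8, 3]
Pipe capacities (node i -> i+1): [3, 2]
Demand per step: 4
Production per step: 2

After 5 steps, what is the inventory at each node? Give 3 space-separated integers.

Step 1: demand=4,sold=3 ship[1->2]=2 ship[0->1]=3 prod=2 -> inv=[9 9 2]
Step 2: demand=4,sold=2 ship[1->2]=2 ship[0->1]=3 prod=2 -> inv=[8 10 2]
Step 3: demand=4,sold=2 ship[1->2]=2 ship[0->1]=3 prod=2 -> inv=[7 11 2]
Step 4: demand=4,sold=2 ship[1->2]=2 ship[0->1]=3 prod=2 -> inv=[6 12 2]
Step 5: demand=4,sold=2 ship[1->2]=2 ship[0->1]=3 prod=2 -> inv=[5 13 2]

5 13 2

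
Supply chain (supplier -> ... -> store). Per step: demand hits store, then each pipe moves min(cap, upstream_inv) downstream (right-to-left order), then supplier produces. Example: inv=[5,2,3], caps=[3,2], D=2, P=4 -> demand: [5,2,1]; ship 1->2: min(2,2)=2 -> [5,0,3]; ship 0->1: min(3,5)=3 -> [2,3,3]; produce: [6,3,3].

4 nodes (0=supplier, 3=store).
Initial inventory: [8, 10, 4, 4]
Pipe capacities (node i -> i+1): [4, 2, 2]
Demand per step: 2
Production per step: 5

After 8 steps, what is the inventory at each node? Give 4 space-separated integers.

Step 1: demand=2,sold=2 ship[2->3]=2 ship[1->2]=2 ship[0->1]=4 prod=5 -> inv=[9 12 4 4]
Step 2: demand=2,sold=2 ship[2->3]=2 ship[1->2]=2 ship[0->1]=4 prod=5 -> inv=[10 14 4 4]
Step 3: demand=2,sold=2 ship[2->3]=2 ship[1->2]=2 ship[0->1]=4 prod=5 -> inv=[11 16 4 4]
Step 4: demand=2,sold=2 ship[2->3]=2 ship[1->2]=2 ship[0->1]=4 prod=5 -> inv=[12 18 4 4]
Step 5: demand=2,sold=2 ship[2->3]=2 ship[1->2]=2 ship[0->1]=4 prod=5 -> inv=[13 20 4 4]
Step 6: demand=2,sold=2 ship[2->3]=2 ship[1->2]=2 ship[0->1]=4 prod=5 -> inv=[14 22 4 4]
Step 7: demand=2,sold=2 ship[2->3]=2 ship[1->2]=2 ship[0->1]=4 prod=5 -> inv=[15 24 4 4]
Step 8: demand=2,sold=2 ship[2->3]=2 ship[1->2]=2 ship[0->1]=4 prod=5 -> inv=[16 26 4 4]

16 26 4 4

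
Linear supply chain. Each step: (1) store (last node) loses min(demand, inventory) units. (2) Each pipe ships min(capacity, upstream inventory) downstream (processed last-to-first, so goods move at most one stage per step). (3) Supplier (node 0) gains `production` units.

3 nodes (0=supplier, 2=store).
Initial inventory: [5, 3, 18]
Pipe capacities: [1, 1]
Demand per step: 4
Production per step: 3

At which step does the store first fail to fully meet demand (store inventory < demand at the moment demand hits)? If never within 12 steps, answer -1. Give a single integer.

Step 1: demand=4,sold=4 ship[1->2]=1 ship[0->1]=1 prod=3 -> [7 3 15]
Step 2: demand=4,sold=4 ship[1->2]=1 ship[0->1]=1 prod=3 -> [9 3 12]
Step 3: demand=4,sold=4 ship[1->2]=1 ship[0->1]=1 prod=3 -> [11 3 9]
Step 4: demand=4,sold=4 ship[1->2]=1 ship[0->1]=1 prod=3 -> [13 3 6]
Step 5: demand=4,sold=4 ship[1->2]=1 ship[0->1]=1 prod=3 -> [15 3 3]
Step 6: demand=4,sold=3 ship[1->2]=1 ship[0->1]=1 prod=3 -> [17 3 1]
Step 7: demand=4,sold=1 ship[1->2]=1 ship[0->1]=1 prod=3 -> [19 3 1]
Step 8: demand=4,sold=1 ship[1->2]=1 ship[0->1]=1 prod=3 -> [21 3 1]
Step 9: demand=4,sold=1 ship[1->2]=1 ship[0->1]=1 prod=3 -> [23 3 1]
Step 10: demand=4,sold=1 ship[1->2]=1 ship[0->1]=1 prod=3 -> [25 3 1]
Step 11: demand=4,sold=1 ship[1->2]=1 ship[0->1]=1 prod=3 -> [27 3 1]
Step 12: demand=4,sold=1 ship[1->2]=1 ship[0->1]=1 prod=3 -> [29 3 1]
First stockout at step 6

6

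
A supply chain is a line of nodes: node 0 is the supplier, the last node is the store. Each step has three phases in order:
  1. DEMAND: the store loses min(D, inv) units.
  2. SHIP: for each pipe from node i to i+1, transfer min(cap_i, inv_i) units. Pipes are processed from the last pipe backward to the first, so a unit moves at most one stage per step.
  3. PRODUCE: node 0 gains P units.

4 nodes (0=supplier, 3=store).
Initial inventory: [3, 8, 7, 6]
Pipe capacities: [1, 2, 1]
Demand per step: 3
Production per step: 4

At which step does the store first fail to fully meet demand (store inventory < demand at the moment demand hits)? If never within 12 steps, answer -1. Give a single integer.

Step 1: demand=3,sold=3 ship[2->3]=1 ship[1->2]=2 ship[0->1]=1 prod=4 -> [6 7 8 4]
Step 2: demand=3,sold=3 ship[2->3]=1 ship[1->2]=2 ship[0->1]=1 prod=4 -> [9 6 9 2]
Step 3: demand=3,sold=2 ship[2->3]=1 ship[1->2]=2 ship[0->1]=1 prod=4 -> [12 5 10 1]
Step 4: demand=3,sold=1 ship[2->3]=1 ship[1->2]=2 ship[0->1]=1 prod=4 -> [15 4 11 1]
Step 5: demand=3,sold=1 ship[2->3]=1 ship[1->2]=2 ship[0->1]=1 prod=4 -> [18 3 12 1]
Step 6: demand=3,sold=1 ship[2->3]=1 ship[1->2]=2 ship[0->1]=1 prod=4 -> [21 2 13 1]
Step 7: demand=3,sold=1 ship[2->3]=1 ship[1->2]=2 ship[0->1]=1 prod=4 -> [24 1 14 1]
Step 8: demand=3,sold=1 ship[2->3]=1 ship[1->2]=1 ship[0->1]=1 prod=4 -> [27 1 14 1]
Step 9: demand=3,sold=1 ship[2->3]=1 ship[1->2]=1 ship[0->1]=1 prod=4 -> [30 1 14 1]
Step 10: demand=3,sold=1 ship[2->3]=1 ship[1->2]=1 ship[0->1]=1 prod=4 -> [33 1 14 1]
Step 11: demand=3,sold=1 ship[2->3]=1 ship[1->2]=1 ship[0->1]=1 prod=4 -> [36 1 14 1]
Step 12: demand=3,sold=1 ship[2->3]=1 ship[1->2]=1 ship[0->1]=1 prod=4 -> [39 1 14 1]
First stockout at step 3

3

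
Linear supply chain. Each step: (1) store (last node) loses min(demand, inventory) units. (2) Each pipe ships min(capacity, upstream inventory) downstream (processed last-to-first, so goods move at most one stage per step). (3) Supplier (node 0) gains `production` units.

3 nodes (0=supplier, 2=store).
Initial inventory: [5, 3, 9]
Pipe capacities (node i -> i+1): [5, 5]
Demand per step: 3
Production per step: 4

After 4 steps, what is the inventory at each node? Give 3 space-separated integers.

Step 1: demand=3,sold=3 ship[1->2]=3 ship[0->1]=5 prod=4 -> inv=[4 5 9]
Step 2: demand=3,sold=3 ship[1->2]=5 ship[0->1]=4 prod=4 -> inv=[4 4 11]
Step 3: demand=3,sold=3 ship[1->2]=4 ship[0->1]=4 prod=4 -> inv=[4 4 12]
Step 4: demand=3,sold=3 ship[1->2]=4 ship[0->1]=4 prod=4 -> inv=[4 4 13]

4 4 13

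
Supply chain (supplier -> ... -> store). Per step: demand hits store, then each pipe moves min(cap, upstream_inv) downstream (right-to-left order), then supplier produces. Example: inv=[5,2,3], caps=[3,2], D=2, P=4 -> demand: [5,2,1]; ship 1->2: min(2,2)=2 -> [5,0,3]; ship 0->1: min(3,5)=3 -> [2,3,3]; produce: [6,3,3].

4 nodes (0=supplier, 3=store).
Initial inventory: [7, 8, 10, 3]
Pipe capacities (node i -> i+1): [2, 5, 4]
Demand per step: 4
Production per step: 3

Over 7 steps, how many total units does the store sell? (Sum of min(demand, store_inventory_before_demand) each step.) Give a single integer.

Answer: 27

Derivation:
Step 1: sold=3 (running total=3) -> [8 5 11 4]
Step 2: sold=4 (running total=7) -> [9 2 12 4]
Step 3: sold=4 (running total=11) -> [10 2 10 4]
Step 4: sold=4 (running total=15) -> [11 2 8 4]
Step 5: sold=4 (running total=19) -> [12 2 6 4]
Step 6: sold=4 (running total=23) -> [13 2 4 4]
Step 7: sold=4 (running total=27) -> [14 2 2 4]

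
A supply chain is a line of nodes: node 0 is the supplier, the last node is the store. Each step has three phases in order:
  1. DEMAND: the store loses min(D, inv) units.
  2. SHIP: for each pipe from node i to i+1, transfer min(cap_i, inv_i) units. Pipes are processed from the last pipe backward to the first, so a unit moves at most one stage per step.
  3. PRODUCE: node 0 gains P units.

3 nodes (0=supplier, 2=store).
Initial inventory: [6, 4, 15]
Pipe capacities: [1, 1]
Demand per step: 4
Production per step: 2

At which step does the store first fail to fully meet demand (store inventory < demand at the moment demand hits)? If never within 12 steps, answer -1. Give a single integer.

Step 1: demand=4,sold=4 ship[1->2]=1 ship[0->1]=1 prod=2 -> [7 4 12]
Step 2: demand=4,sold=4 ship[1->2]=1 ship[0->1]=1 prod=2 -> [8 4 9]
Step 3: demand=4,sold=4 ship[1->2]=1 ship[0->1]=1 prod=2 -> [9 4 6]
Step 4: demand=4,sold=4 ship[1->2]=1 ship[0->1]=1 prod=2 -> [10 4 3]
Step 5: demand=4,sold=3 ship[1->2]=1 ship[0->1]=1 prod=2 -> [11 4 1]
Step 6: demand=4,sold=1 ship[1->2]=1 ship[0->1]=1 prod=2 -> [12 4 1]
Step 7: demand=4,sold=1 ship[1->2]=1 ship[0->1]=1 prod=2 -> [13 4 1]
Step 8: demand=4,sold=1 ship[1->2]=1 ship[0->1]=1 prod=2 -> [14 4 1]
Step 9: demand=4,sold=1 ship[1->2]=1 ship[0->1]=1 prod=2 -> [15 4 1]
Step 10: demand=4,sold=1 ship[1->2]=1 ship[0->1]=1 prod=2 -> [16 4 1]
Step 11: demand=4,sold=1 ship[1->2]=1 ship[0->1]=1 prod=2 -> [17 4 1]
Step 12: demand=4,sold=1 ship[1->2]=1 ship[0->1]=1 prod=2 -> [18 4 1]
First stockout at step 5

5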